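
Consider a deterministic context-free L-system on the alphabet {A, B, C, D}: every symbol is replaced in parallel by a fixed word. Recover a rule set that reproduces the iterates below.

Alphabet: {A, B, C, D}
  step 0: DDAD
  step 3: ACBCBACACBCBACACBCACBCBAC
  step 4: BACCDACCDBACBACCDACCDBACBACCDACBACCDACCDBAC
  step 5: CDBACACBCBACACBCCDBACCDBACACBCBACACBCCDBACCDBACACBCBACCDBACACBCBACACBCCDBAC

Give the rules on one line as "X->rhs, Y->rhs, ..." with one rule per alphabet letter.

A->B, B->CD, C->AC, D->BC

  step 4 ⇒ step 5: BACCDACCDBACBACCDACCDBACBACCDACBACCDACCDBAC ⇒ CD·B·AC·AC·BC·B·AC·AC·BC·CD·B·AC·CD·B·AC·AC·BC·B·AC·AC·BC·CD·B·AC·CD·B·AC·AC·BC·B·AC·CD·B·AC·AC·BC·B·AC·AC·BC·CD·B·AC
    A ↦ B
    B ↦ CD
    C ↦ AC
    D ↦ BC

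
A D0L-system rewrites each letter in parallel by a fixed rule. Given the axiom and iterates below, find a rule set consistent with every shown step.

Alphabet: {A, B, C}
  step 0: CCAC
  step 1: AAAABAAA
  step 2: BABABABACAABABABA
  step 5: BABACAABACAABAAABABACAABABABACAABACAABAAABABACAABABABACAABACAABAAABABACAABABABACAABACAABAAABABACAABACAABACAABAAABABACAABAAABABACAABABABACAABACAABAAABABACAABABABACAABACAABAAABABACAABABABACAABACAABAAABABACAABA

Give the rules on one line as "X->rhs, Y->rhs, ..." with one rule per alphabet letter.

  step 1 ⇒ step 2: AAAABAAA ⇒ BA·BA·BA·BA·CAA·BA·BA·BA
    A ↦ BA
    B ↦ CAA
  step 0 ⇒ step 1: CCAC ⇒ AA·AA·BA·AA
    C ↦ AA

A->BA, B->CAA, C->AA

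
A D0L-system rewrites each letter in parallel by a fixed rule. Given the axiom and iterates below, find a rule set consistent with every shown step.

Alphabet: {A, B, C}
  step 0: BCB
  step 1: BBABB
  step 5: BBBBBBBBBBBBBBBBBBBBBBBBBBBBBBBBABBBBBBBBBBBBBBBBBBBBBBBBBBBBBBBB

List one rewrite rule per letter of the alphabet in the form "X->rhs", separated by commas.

A->C, B->BB, C->A

  step 0 ⇒ step 1: BCB ⇒ BB·A·BB
    B ↦ BB
    C ↦ A
    A ↦ C  (constrained at step 1)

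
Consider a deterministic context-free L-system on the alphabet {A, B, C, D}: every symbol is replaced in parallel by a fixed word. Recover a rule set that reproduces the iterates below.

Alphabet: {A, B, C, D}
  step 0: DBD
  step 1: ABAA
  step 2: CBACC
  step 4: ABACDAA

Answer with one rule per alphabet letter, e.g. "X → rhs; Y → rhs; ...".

A->C, B->BA, C->D, D->A

  step 1 ⇒ step 2: ABAA ⇒ C·BA·C·C
    A ↦ C
    B ↦ BA
    C ↦ D  (constrained at step 2)
  step 0 ⇒ step 1: DBD ⇒ A·BA·A
    D ↦ A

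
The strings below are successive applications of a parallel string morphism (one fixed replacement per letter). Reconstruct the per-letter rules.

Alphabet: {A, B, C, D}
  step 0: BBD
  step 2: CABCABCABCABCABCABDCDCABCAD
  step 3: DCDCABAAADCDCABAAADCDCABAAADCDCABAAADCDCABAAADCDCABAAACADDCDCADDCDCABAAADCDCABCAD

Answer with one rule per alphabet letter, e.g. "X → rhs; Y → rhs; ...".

  step 2 ⇒ step 3: CABCABCABCABCABCABDCDCABCAD ⇒ DCD·CAB·AAA·DCD·CAB·AAA·DCD·CAB·AAA·DCD·CAB·AAA·DCD·CAB·AAA·DCD·CAB·AAA·CAD·DCD·CAD·DCD·CAB·AAA·DCD·CAB·CAD
    A ↦ CAB
    B ↦ AAA
    C ↦ DCD
    D ↦ CAD

A->CAB, B->AAA, C->DCD, D->CAD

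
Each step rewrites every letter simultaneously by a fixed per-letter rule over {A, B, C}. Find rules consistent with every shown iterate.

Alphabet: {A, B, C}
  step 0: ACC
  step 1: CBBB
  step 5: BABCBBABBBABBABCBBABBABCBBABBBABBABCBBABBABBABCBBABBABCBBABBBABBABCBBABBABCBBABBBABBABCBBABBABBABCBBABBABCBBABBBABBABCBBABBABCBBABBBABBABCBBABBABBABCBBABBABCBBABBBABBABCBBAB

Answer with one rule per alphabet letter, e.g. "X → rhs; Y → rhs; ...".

  step 0 ⇒ step 1: ACC ⇒ CB·B·B
    A ↦ CB
    C ↦ B
    B ↦ BAB  (constrained at step 1)

A->CB, B->BAB, C->B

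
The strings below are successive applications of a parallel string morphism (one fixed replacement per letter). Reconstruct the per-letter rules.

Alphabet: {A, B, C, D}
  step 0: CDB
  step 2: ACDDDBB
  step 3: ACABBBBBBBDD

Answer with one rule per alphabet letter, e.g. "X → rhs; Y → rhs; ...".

A->AC, B->D, C->AB, D->BB

  step 2 ⇒ step 3: ACDDDBB ⇒ AC·AB·BB·BB·BB·D·D
    A ↦ AC
    B ↦ D
    C ↦ AB
    D ↦ BB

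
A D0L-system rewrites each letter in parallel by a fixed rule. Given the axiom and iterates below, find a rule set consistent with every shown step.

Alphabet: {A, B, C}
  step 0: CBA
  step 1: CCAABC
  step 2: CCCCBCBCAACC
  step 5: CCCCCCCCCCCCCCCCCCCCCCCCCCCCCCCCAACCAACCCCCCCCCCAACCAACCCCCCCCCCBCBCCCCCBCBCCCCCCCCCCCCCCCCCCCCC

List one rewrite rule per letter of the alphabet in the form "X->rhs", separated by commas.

A->BC, B->AA, C->CC

  step 1 ⇒ step 2: CCAABC ⇒ CC·CC·BC·BC·AA·CC
    A ↦ BC
    B ↦ AA
    C ↦ CC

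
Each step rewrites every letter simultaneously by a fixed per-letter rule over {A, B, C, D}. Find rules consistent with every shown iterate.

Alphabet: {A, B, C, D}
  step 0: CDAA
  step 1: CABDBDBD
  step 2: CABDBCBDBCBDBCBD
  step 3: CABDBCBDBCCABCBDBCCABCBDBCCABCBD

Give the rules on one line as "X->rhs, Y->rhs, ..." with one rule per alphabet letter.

  step 2 ⇒ step 3: CABDBCBDBCBDBCBD ⇒ CA·BD·BC·BD·BC·CA·BC·BD·BC·CA·BC·BD·BC·CA·BC·BD
    A ↦ BD
    B ↦ BC
    C ↦ CA
    D ↦ BD

A->BD, B->BC, C->CA, D->BD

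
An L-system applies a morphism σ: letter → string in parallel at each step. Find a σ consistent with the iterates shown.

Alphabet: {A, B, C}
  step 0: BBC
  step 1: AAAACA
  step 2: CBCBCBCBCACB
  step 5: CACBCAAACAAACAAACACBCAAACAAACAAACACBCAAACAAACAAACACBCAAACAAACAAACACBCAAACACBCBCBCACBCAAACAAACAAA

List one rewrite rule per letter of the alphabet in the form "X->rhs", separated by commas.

  step 1 ⇒ step 2: AAAACA ⇒ CB·CB·CB·CB·CA·CB
    A ↦ CB
    C ↦ CA
  step 0 ⇒ step 1: BBC ⇒ AA·AA·CA
    B ↦ AA

A->CB, B->AA, C->CA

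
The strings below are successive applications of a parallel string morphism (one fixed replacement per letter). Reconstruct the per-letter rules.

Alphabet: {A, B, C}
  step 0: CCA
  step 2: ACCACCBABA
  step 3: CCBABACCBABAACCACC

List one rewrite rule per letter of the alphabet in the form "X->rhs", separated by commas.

  step 2 ⇒ step 3: ACCACCBABA ⇒ CC·BA·BA·CC·BA·BA·A·CC·A·CC
    A ↦ CC
    B ↦ A
    C ↦ BA

A->CC, B->A, C->BA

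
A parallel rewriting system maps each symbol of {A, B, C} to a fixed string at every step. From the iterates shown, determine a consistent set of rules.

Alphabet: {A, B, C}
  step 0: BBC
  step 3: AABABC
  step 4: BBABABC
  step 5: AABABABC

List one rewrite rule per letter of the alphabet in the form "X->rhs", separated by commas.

A->B, B->A, C->BC

  step 4 ⇒ step 5: BBABABC ⇒ A·A·B·A·B·A·BC
    A ↦ B
    B ↦ A
    C ↦ BC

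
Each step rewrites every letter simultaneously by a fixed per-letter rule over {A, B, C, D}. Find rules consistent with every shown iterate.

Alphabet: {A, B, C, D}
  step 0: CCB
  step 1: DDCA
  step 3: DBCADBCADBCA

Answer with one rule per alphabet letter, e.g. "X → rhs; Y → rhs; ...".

A->B, B->CA, C->D, D->DB

  step 0 ⇒ step 1: CCB ⇒ D·D·CA
    B ↦ CA
    C ↦ D
    A ↦ B  (constrained at step 1)
    D ↦ DB  (constrained at step 1)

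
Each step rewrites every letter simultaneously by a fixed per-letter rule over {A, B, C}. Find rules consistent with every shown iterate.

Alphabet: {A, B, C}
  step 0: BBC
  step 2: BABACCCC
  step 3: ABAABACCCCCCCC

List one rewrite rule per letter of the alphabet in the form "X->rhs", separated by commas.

A->BA, B->A, C->CC

  step 2 ⇒ step 3: BABACCCC ⇒ A·BA·A·BA·CC·CC·CC·CC
    A ↦ BA
    B ↦ A
    C ↦ CC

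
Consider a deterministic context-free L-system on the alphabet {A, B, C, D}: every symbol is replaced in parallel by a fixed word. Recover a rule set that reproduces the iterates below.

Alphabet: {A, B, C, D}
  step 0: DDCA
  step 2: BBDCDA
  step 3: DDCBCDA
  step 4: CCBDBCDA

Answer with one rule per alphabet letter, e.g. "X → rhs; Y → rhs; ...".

  step 3 ⇒ step 4: DDCBCDA ⇒ C·C·B·D·B·C·DA
    A ↦ DA
    B ↦ D
    C ↦ B
    D ↦ C

A->DA, B->D, C->B, D->C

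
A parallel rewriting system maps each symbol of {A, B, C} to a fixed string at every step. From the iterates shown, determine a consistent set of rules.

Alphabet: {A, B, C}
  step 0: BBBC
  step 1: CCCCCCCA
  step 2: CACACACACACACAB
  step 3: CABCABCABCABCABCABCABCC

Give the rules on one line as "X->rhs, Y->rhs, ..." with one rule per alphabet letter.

  step 2 ⇒ step 3: CACACACACACACAB ⇒ CA·B·CA·B·CA·B·CA·B·CA·B·CA·B·CA·B·CC
    A ↦ B
    B ↦ CC
    C ↦ CA

A->B, B->CC, C->CA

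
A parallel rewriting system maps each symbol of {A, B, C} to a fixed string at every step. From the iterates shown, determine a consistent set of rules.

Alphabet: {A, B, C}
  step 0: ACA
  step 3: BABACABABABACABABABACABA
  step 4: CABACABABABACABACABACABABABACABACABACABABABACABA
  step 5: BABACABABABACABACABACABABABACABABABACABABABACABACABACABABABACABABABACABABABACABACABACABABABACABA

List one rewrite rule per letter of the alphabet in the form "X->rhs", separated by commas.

A->BA, B->CA, C->BA

  step 4 ⇒ step 5: CABACABABABACABACABACABABABACABACABACABABABACABA ⇒ BA·BA·CA·BA·BA·BA·CA·BA·CA·BA·CA·BA·BA·BA·CA·BA·BA·BA·CA·BA·BA·BA·CA·BA·CA·BA·CA·BA·BA·BA·CA·BA·BA·BA·CA·BA·BA·BA·CA·BA·CA·BA·CA·BA·BA·BA·CA·BA
    A ↦ BA
    B ↦ CA
    C ↦ BA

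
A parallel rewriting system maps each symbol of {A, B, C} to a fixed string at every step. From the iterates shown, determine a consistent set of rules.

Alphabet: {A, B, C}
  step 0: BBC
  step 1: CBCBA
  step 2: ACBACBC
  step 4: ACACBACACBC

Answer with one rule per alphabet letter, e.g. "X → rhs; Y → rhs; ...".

  step 1 ⇒ step 2: CBCBA ⇒ A·CB·A·CB·C
    A ↦ C
    B ↦ CB
    C ↦ A

A->C, B->CB, C->A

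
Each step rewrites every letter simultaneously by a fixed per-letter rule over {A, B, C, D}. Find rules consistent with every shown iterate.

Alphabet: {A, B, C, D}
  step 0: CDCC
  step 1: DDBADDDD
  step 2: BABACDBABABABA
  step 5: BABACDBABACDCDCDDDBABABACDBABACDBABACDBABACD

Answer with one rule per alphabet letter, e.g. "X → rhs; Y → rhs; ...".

A->D, B->C, C->DD, D->BA

  step 1 ⇒ step 2: DDBADDDD ⇒ BA·BA·C·D·BA·BA·BA·BA
    A ↦ D
    B ↦ C
    D ↦ BA
  step 0 ⇒ step 1: CDCC ⇒ DD·BA·DD·DD
    C ↦ DD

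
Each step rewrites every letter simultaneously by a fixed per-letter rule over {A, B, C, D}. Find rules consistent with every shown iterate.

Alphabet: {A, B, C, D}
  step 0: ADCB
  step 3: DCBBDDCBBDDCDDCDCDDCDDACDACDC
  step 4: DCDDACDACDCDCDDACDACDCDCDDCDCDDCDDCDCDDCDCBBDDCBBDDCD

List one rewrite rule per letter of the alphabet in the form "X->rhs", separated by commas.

A->BB, B->DAC, C->D, D->DC

  step 3 ⇒ step 4: DCBBDDCBBDDCDDCDCDDCDDACDACDC ⇒ DC·D·DAC·DAC·DC·DC·D·DAC·DAC·DC·DC·D·DC·DC·D·DC·D·DC·DC·D·DC·DC·BB·D·DC·BB·D·DC·D
    A ↦ BB
    B ↦ DAC
    C ↦ D
    D ↦ DC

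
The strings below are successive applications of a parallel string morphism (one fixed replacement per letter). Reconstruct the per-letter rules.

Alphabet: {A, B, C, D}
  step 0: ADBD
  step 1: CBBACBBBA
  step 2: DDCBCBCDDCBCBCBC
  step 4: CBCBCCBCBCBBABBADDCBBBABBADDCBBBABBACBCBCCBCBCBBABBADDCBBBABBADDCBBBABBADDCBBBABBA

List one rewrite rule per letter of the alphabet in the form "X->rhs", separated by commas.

A->C, B->CB, C->DD, D->BBA

  step 1 ⇒ step 2: CBBACBBBA ⇒ DD·CB·CB·C·DD·CB·CB·CB·C
    A ↦ C
    B ↦ CB
    C ↦ DD
  step 0 ⇒ step 1: ADBD ⇒ C·BBA·CB·BBA
    D ↦ BBA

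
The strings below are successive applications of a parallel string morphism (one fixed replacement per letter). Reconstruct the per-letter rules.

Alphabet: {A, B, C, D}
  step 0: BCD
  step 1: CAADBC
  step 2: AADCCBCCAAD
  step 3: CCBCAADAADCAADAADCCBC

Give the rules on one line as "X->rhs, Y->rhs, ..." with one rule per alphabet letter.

  step 2 ⇒ step 3: AADCCBCCAAD ⇒ C·C·BC·AAD·AAD·C·AAD·AAD·C·C·BC
    A ↦ C
    B ↦ C
    C ↦ AAD
    D ↦ BC

A->C, B->C, C->AAD, D->BC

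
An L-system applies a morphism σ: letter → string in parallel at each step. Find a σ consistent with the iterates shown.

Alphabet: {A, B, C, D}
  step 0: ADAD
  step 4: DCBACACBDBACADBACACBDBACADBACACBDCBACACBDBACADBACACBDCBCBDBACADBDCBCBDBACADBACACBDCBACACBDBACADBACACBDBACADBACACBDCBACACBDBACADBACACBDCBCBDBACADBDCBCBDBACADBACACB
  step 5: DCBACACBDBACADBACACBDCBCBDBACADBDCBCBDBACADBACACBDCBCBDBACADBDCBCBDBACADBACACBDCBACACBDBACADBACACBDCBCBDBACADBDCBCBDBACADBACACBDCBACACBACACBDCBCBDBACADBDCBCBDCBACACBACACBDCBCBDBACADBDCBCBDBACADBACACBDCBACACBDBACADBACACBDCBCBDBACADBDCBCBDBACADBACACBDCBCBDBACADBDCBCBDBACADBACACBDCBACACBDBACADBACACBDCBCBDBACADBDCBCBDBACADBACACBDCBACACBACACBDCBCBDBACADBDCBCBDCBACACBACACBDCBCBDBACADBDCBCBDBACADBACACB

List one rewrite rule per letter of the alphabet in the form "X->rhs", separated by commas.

A->DB, B->CB, C->ACA, D->DCB

  step 4 ⇒ step 5: DCBACACBDBACADBACACBDBACADBACACBDCBACACBDBACADBACACBDCBCBDBACADBDCBCBDBACADBACACBDCBACACBDBACADBACACBDBACADBACACBDCBACACBDBACADBACACBDCBCBDBACADBDCBCBDBACADBACACB ⇒ DCB·ACA·CB·DB·ACA·DB·ACA·CB·DCB·CB·DB·ACA·DB·DCB·CB·DB·ACA·DB·ACA·CB·DCB·CB·DB·ACA·DB·DCB·CB·DB·ACA·DB·ACA·CB·DCB·ACA·CB·DB·ACA·DB·ACA·CB·DCB·CB·DB·ACA·DB·DCB·CB·DB·ACA·DB·ACA·CB·DCB·ACA·CB·ACA·CB·DCB·CB·DB·ACA·DB·DCB·CB·DCB·ACA·CB·ACA·CB·DCB·CB·DB·ACA·DB·DCB·CB·DB·ACA·DB·ACA·CB·DCB·ACA·CB·DB·ACA·DB·ACA·CB·DCB·CB·DB·ACA·DB·DCB·CB·DB·ACA·DB·ACA·CB·DCB·CB·DB·ACA·DB·DCB·CB·DB·ACA·DB·ACA·CB·DCB·ACA·CB·DB·ACA·DB·ACA·CB·DCB·CB·DB·ACA·DB·DCB·CB·DB·ACA·DB·ACA·CB·DCB·ACA·CB·ACA·CB·DCB·CB·DB·ACA·DB·DCB·CB·DCB·ACA·CB·ACA·CB·DCB·CB·DB·ACA·DB·DCB·CB·DB·ACA·DB·ACA·CB
    A ↦ DB
    B ↦ CB
    C ↦ ACA
    D ↦ DCB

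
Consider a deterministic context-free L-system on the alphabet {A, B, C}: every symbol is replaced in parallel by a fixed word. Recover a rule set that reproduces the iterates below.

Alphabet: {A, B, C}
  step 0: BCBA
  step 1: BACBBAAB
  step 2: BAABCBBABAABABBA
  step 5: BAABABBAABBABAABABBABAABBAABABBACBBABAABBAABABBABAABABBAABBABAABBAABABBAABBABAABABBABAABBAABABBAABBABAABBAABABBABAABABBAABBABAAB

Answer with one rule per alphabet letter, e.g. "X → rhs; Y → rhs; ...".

A->AB, B->BA, C->CB

  step 1 ⇒ step 2: BACBBAAB ⇒ BA·AB·CB·BA·BA·AB·AB·BA
    A ↦ AB
    B ↦ BA
    C ↦ CB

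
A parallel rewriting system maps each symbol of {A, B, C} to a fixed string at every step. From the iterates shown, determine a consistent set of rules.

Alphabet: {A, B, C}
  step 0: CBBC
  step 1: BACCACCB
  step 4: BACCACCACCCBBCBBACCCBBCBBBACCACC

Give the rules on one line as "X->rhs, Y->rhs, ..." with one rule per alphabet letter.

  step 0 ⇒ step 1: CBBC ⇒ B·ACC·ACC·B
    B ↦ ACC
    C ↦ B
    A ↦ C  (constrained at step 1)

A->C, B->ACC, C->B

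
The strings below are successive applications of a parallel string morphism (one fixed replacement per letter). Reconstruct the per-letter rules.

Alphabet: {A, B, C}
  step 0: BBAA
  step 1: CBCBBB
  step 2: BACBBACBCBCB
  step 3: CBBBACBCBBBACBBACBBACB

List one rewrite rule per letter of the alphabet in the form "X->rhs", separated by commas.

A->B, B->CB, C->BA

  step 2 ⇒ step 3: BACBBACBCBCB ⇒ CB·B·BA·CB·CB·B·BA·CB·BA·CB·BA·CB
    A ↦ B
    B ↦ CB
    C ↦ BA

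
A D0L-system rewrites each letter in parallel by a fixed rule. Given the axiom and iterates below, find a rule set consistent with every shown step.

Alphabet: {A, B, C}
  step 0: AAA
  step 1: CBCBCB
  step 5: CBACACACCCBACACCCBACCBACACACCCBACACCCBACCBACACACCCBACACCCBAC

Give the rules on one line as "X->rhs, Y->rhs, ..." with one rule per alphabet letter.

  step 0 ⇒ step 1: AAA ⇒ CB·CB·CB
    A ↦ CB
    B ↦ C  (constrained at step 1)
    C ↦ AC  (constrained at step 1)

A->CB, B->C, C->AC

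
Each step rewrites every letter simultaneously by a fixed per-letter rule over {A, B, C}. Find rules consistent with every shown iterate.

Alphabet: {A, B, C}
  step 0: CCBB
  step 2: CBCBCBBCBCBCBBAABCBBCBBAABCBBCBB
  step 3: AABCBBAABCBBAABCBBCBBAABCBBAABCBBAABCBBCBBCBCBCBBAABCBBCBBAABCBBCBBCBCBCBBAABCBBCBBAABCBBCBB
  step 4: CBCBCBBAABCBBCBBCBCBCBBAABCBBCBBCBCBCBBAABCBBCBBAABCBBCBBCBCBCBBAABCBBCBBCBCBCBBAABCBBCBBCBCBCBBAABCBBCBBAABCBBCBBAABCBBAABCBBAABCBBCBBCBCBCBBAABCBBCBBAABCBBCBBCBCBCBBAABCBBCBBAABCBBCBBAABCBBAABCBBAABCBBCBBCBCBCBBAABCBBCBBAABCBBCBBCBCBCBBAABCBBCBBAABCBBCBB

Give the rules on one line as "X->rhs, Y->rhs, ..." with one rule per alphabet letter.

A->CB, B->CBB, C->AAB

  step 3 ⇒ step 4: AABCBBAABCBBAABCBBCBBAABCBBAABCBBAABCBBCBBCBCBCBBAABCBBCBBAABCBBCBBCBCBCBBAABCBBCBBAABCBBCBB ⇒ CB·CB·CBB·AAB·CBB·CBB·CB·CB·CBB·AAB·CBB·CBB·CB·CB·CBB·AAB·CBB·CBB·AAB·CBB·CBB·CB·CB·CBB·AAB·CBB·CBB·CB·CB·CBB·AAB·CBB·CBB·CB·CB·CBB·AAB·CBB·CBB·AAB·CBB·CBB·AAB·CBB·AAB·CBB·AAB·CBB·CBB·CB·CB·CBB·AAB·CBB·CBB·AAB·CBB·CBB·CB·CB·CBB·AAB·CBB·CBB·AAB·CBB·CBB·AAB·CBB·AAB·CBB·AAB·CBB·CBB·CB·CB·CBB·AAB·CBB·CBB·AAB·CBB·CBB·CB·CB·CBB·AAB·CBB·CBB·AAB·CBB·CBB
    A ↦ CB
    B ↦ CBB
    C ↦ AAB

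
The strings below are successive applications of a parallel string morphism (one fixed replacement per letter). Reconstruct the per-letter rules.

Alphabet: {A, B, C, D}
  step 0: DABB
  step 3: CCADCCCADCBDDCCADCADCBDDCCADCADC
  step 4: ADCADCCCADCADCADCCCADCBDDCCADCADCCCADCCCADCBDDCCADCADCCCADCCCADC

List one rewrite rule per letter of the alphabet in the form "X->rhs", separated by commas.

  step 3 ⇒ step 4: CCADCCCADCBDDCCADCADCBDDCCADCADC ⇒ ADC·ADC·C·C·ADC·ADC·ADC·C·C·ADC·BDD·C·C·ADC·ADC·C·C·ADC·C·C·ADC·BDD·C·C·ADC·ADC·C·C·ADC·C·C·ADC
    A ↦ C
    B ↦ BDD
    C ↦ ADC
    D ↦ C

A->C, B->BDD, C->ADC, D->C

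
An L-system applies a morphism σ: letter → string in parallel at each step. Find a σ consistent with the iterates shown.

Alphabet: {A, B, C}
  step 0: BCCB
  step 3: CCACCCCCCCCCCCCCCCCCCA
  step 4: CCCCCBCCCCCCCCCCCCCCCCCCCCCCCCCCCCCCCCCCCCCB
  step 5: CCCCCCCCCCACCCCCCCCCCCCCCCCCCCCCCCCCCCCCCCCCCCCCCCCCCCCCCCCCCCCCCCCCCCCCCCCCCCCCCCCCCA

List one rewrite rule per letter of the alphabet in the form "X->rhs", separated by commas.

  step 4 ⇒ step 5: CCCCCBCCCCCCCCCCCCCCCCCCCCCCCCCCCCCCCCCCCCCB ⇒ CC·CC·CC·CC·CC·A·CC·CC·CC·CC·CC·CC·CC·CC·CC·CC·CC·CC·CC·CC·CC·CC·CC·CC·CC·CC·CC·CC·CC·CC·CC·CC·CC·CC·CC·CC·CC·CC·CC·CC·CC·CC·CC·A
    B ↦ A
    C ↦ CC
  step 3 ⇒ step 4: CCACCCCCCCCCCCCCCCCCCA ⇒ CC·CC·CB·CC·CC·CC·CC·CC·CC·CC·CC·CC·CC·CC·CC·CC·CC·CC·CC·CC·CC·CB
    A ↦ CB

A->CB, B->A, C->CC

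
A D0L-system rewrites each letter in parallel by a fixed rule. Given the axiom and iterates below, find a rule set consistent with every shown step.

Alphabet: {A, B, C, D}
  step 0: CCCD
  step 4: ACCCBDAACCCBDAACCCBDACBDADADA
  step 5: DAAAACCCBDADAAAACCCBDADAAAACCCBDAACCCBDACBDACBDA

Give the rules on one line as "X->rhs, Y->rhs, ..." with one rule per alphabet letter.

  step 4 ⇒ step 5: ACCCBDAACCCBDAACCCBDACBDADADA ⇒ DA·A·A·A·CC·CB·DA·DA·A·A·A·CC·CB·DA·DA·A·A·A·CC·CB·DA·A·CC·CB·DA·CB·DA·CB·DA
    A ↦ DA
    B ↦ CC
    C ↦ A
    D ↦ CB

A->DA, B->CC, C->A, D->CB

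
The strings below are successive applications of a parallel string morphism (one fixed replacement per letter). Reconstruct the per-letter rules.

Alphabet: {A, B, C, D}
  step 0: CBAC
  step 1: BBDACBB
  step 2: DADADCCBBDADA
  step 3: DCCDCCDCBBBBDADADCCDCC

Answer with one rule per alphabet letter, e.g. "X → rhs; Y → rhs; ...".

A->C, B->DA, C->BB, D->DC

  step 2 ⇒ step 3: DADADCCBBDADA ⇒ DC·C·DC·C·DC·BB·BB·DA·DA·DC·C·DC·C
    A ↦ C
    B ↦ DA
    C ↦ BB
    D ↦ DC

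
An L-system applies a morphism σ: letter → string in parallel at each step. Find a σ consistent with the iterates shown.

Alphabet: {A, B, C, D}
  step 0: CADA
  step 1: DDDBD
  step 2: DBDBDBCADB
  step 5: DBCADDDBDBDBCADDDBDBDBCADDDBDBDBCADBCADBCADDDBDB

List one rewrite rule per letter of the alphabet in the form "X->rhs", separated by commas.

A->D, B->CA, C->D, D->DB

  step 1 ⇒ step 2: DDDBD ⇒ DB·DB·DB·CA·DB
    B ↦ CA
    D ↦ DB
  step 0 ⇒ step 1: CADA ⇒ D·D·DB·D
    A ↦ D
  step 0 ⇒ step 1: CADA ⇒ D·D·DB·D
    C ↦ D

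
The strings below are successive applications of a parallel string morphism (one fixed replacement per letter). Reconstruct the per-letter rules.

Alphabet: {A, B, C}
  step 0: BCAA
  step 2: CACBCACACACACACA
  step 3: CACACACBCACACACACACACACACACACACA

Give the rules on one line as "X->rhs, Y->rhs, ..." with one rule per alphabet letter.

  step 2 ⇒ step 3: CACBCACACACACACA ⇒ CA·CA·CA·CB·CA·CA·CA·CA·CA·CA·CA·CA·CA·CA·CA·CA
    A ↦ CA
    B ↦ CB
    C ↦ CA

A->CA, B->CB, C->CA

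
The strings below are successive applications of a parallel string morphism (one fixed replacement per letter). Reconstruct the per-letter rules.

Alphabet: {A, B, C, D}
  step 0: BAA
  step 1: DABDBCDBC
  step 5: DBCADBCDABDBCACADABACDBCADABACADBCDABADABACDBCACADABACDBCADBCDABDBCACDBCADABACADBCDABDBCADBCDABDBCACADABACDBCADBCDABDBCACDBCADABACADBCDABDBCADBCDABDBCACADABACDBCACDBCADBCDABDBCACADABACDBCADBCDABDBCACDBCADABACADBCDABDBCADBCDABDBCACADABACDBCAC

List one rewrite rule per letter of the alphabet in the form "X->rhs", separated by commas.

A->DBC, B->DAB, C->AC, D->A

  step 0 ⇒ step 1: BAA ⇒ DAB·DBC·DBC
    A ↦ DBC
    B ↦ DAB
    C ↦ AC  (constrained at step 1)
    D ↦ A  (constrained at step 1)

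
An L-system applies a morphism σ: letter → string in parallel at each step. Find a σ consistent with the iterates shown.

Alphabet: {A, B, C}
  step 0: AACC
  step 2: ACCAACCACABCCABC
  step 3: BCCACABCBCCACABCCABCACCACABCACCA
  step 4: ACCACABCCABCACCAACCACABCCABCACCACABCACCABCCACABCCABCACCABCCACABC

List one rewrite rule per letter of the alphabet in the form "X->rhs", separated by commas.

  step 3 ⇒ step 4: BCCACABCBCCACABCCABCACCACABCACCA ⇒ AC·CA·CA·BC·CA·BC·AC·CA·AC·CA·CA·BC·CA·BC·AC·CA·CA·BC·AC·CA·BC·CA·CA·BC·CA·BC·AC·CA·BC·CA·CA·BC
    A ↦ BC
    B ↦ AC
    C ↦ CA

A->BC, B->AC, C->CA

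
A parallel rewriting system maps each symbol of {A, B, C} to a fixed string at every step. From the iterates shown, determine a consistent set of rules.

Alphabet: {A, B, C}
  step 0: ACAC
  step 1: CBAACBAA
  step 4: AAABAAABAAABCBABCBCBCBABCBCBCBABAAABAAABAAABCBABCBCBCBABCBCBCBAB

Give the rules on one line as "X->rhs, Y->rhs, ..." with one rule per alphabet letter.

A->CB, B->AB, C->AA

  step 0 ⇒ step 1: ACAC ⇒ CB·AA·CB·AA
    A ↦ CB
    C ↦ AA
    B ↦ AB  (constrained at step 1)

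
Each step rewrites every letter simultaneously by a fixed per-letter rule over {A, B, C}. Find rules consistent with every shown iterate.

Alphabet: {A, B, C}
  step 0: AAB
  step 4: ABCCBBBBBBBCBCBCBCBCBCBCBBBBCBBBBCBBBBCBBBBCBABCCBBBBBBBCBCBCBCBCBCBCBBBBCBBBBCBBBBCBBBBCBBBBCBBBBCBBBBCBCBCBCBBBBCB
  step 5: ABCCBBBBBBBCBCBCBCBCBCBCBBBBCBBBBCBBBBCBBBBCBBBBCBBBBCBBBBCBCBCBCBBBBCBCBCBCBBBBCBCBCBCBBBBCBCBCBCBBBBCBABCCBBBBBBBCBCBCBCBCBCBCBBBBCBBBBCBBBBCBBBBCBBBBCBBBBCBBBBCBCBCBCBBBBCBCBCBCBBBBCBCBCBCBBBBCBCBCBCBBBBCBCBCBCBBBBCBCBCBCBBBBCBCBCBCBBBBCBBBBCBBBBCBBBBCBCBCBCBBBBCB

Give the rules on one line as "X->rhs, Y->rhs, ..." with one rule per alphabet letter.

  step 4 ⇒ step 5: ABCCBBBBBBBCBCBCBCBCBCBCBBBBCBBBBCBBBBCBBBBCBABCCBBBBBBBCBCBCBCBCBCBCBBBBCBBBBCBBBBCBBBBCBBBBCBBBBCBBBBCBCBCBCBBBBCB ⇒ ABC·CB·BBB·BBB·CB·CB·CB·CB·CB·CB·CB·BBB·CB·BBB·CB·BBB·CB·BBB·CB·BBB·CB·BBB·CB·BBB·CB·CB·CB·CB·BBB·CB·CB·CB·CB·BBB·CB·CB·CB·CB·BBB·CB·CB·CB·CB·BBB·CB·ABC·CB·BBB·BBB·CB·CB·CB·CB·CB·CB·CB·BBB·CB·BBB·CB·BBB·CB·BBB·CB·BBB·CB·BBB·CB·BBB·CB·CB·CB·CB·BBB·CB·CB·CB·CB·BBB·CB·CB·CB·CB·BBB·CB·CB·CB·CB·BBB·CB·CB·CB·CB·BBB·CB·CB·CB·CB·BBB·CB·CB·CB·CB·BBB·CB·BBB·CB·BBB·CB·BBB·CB·CB·CB·CB·BBB·CB
    A ↦ ABC
    B ↦ CB
    C ↦ BBB

A->ABC, B->CB, C->BBB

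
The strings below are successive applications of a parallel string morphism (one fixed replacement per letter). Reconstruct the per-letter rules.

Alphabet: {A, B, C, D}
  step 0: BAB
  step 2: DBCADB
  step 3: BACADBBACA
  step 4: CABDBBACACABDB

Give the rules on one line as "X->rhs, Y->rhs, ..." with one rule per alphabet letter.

  step 3 ⇒ step 4: BACADBBACA ⇒ CA·B·D·B·BA·CA·CA·B·D·B
    A ↦ B
    B ↦ CA
    C ↦ D
    D ↦ BA

A->B, B->CA, C->D, D->BA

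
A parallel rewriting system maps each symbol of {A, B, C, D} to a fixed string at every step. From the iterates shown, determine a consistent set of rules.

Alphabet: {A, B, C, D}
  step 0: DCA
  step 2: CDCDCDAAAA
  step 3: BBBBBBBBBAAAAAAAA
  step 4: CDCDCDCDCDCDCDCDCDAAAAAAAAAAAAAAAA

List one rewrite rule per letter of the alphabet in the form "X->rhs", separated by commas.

A->AA, B->CD, C->B, D->BB

  step 3 ⇒ step 4: BBBBBBBBBAAAAAAAA ⇒ CD·CD·CD·CD·CD·CD·CD·CD·CD·AA·AA·AA·AA·AA·AA·AA·AA
    A ↦ AA
    B ↦ CD
  step 2 ⇒ step 3: CDCDCDAAAA ⇒ B·BB·B·BB·B·BB·AA·AA·AA·AA
    C ↦ B
  step 2 ⇒ step 3: CDCDCDAAAA ⇒ B·BB·B·BB·B·BB·AA·AA·AA·AA
    D ↦ BB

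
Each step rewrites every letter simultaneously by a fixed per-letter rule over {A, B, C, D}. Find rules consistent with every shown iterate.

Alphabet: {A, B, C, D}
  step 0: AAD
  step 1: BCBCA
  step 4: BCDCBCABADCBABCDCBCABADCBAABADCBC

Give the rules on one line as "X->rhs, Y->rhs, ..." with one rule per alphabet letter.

  step 0 ⇒ step 1: AAD ⇒ BC·BC·A
    A ↦ BC
    D ↦ A
    B ↦ DC  (constrained at step 1)
    C ↦ BA  (constrained at step 1)

A->BC, B->DC, C->BA, D->A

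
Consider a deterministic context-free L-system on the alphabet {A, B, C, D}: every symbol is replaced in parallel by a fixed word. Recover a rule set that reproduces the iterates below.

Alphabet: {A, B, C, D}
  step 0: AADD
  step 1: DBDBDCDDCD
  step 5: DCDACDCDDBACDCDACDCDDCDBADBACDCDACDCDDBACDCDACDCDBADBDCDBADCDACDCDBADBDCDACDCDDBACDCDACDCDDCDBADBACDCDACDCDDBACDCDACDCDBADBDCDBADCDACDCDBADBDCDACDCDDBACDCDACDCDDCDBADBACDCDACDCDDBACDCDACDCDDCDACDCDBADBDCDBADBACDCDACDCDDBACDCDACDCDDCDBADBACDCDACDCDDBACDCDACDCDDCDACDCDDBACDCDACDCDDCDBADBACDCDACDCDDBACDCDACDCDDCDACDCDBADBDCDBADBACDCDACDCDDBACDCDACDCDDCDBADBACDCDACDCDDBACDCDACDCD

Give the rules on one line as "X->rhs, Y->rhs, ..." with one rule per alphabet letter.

A->DB, B->BA, C->AC, D->DCD

  step 0 ⇒ step 1: AADD ⇒ DB·DB·DCD·DCD
    A ↦ DB
    D ↦ DCD
    B ↦ BA  (constrained at step 1)
    C ↦ AC  (constrained at step 1)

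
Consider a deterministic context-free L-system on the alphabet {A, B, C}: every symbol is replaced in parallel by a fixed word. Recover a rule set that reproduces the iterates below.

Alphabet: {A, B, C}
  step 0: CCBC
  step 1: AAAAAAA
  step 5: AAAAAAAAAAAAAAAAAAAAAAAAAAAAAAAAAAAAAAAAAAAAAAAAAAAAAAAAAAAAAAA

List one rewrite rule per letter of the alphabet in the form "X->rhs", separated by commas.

A->CB, B->A, C->AA

  step 0 ⇒ step 1: CCBC ⇒ AA·AA·A·AA
    B ↦ A
    C ↦ AA
    A ↦ CB  (constrained at step 1)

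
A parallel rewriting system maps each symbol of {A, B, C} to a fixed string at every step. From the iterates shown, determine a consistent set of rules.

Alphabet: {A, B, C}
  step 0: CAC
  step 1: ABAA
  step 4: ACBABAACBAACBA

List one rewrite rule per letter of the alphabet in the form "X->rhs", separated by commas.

A->BA, B->C, C->A

  step 0 ⇒ step 1: CAC ⇒ A·BA·A
    A ↦ BA
    C ↦ A
    B ↦ C  (constrained at step 1)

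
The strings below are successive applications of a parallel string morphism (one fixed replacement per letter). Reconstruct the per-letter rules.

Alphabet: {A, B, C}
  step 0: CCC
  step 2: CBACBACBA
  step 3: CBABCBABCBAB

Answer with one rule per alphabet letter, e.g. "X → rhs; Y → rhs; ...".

  step 2 ⇒ step 3: CBACBACBA ⇒ CB·A·B·CB·A·B·CB·A·B
    A ↦ B
    B ↦ A
    C ↦ CB

A->B, B->A, C->CB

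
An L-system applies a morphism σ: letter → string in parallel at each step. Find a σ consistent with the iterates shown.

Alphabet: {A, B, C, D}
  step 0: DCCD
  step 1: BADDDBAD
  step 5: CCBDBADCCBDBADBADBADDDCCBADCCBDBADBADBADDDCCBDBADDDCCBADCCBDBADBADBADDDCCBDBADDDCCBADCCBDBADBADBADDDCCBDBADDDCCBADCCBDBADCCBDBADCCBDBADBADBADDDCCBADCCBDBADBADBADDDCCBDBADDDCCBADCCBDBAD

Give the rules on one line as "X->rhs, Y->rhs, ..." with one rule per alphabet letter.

  step 0 ⇒ step 1: DCCD ⇒ BAD·D·D·BAD
    C ↦ D
    D ↦ BAD
    A ↦ BD  (constrained at step 1)
    B ↦ CC  (constrained at step 1)

A->BD, B->CC, C->D, D->BAD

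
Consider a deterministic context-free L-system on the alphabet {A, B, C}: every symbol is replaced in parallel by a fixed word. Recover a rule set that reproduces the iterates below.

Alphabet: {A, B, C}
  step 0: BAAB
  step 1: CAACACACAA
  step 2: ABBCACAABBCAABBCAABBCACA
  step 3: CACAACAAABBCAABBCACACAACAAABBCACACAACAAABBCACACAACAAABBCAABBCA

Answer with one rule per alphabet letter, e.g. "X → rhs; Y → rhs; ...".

  step 2 ⇒ step 3: ABBCACAABBCAABBCAABBCACA ⇒ CA·CAA·CAA·ABB·CA·ABB·CA·CA·CAA·CAA·ABB·CA·CA·CAA·CAA·ABB·CA·CA·CAA·CAA·ABB·CA·ABB·CA
    A ↦ CA
    B ↦ CAA
    C ↦ ABB

A->CA, B->CAA, C->ABB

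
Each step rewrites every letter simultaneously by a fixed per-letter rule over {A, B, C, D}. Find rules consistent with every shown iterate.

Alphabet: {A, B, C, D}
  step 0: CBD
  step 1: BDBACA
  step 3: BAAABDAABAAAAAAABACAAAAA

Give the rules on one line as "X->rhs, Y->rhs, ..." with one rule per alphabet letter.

  step 0 ⇒ step 1: CBD ⇒ BD·BA·CA
    B ↦ BA
    C ↦ BD
    D ↦ CA
    A ↦ AA  (constrained at step 1)

A->AA, B->BA, C->BD, D->CA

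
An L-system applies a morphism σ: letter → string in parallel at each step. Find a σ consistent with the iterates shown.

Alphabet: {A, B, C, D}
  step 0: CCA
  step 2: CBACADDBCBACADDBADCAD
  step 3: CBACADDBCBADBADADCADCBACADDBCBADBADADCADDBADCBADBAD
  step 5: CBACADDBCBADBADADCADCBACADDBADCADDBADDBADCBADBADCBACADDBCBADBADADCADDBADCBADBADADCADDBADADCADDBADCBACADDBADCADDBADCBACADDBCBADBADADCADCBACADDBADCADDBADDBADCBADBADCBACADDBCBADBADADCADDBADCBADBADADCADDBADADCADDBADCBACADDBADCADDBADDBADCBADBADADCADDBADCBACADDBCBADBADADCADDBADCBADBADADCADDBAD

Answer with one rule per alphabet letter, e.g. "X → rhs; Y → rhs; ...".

  step 2 ⇒ step 3: CBACADDBCBACADDBADCAD ⇒ CBA·CAD·DB·CBA·DB·AD·AD·CAD·CBA·CAD·DB·CBA·DB·AD·AD·CAD·DB·AD·CBA·DB·AD
    A ↦ DB
    B ↦ CAD
    C ↦ CBA
    D ↦ AD

A->DB, B->CAD, C->CBA, D->AD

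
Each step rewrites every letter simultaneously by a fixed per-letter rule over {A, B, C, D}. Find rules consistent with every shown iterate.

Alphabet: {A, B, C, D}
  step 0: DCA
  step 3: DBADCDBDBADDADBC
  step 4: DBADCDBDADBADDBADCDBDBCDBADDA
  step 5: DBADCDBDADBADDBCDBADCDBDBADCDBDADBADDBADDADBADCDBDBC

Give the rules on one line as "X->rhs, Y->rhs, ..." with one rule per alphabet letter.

A->C, B->AD, C->DA, D->DB

  step 4 ⇒ step 5: DBADCDBDADBADDBADCDBDBCDBADDA ⇒ DB·AD·C·DB·DA·DB·AD·DB·C·DB·AD·C·DB·DB·AD·C·DB·DA·DB·AD·DB·AD·DA·DB·AD·C·DB·DB·C
    A ↦ C
    B ↦ AD
    C ↦ DA
    D ↦ DB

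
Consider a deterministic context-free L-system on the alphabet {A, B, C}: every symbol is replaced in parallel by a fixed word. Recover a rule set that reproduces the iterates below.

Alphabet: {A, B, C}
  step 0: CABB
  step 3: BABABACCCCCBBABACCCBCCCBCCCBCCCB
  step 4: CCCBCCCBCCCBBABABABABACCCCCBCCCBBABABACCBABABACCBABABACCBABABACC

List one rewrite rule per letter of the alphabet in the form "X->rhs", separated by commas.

  step 3 ⇒ step 4: BABABACCCCCBBABACCCBCCCBCCCBCCCB ⇒ CC·CB·CC·CB·CC·CB·BA·BA·BA·BA·BA·CC·CC·CB·CC·CB·BA·BA·BA·CC·BA·BA·BA·CC·BA·BA·BA·CC·BA·BA·BA·CC
    A ↦ CB
    B ↦ CC
    C ↦ BA

A->CB, B->CC, C->BA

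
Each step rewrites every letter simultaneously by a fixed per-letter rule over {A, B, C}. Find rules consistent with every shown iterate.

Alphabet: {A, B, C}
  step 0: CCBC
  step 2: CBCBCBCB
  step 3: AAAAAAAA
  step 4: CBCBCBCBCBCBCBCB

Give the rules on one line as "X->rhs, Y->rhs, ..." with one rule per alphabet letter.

A->CB, B->A, C->A

  step 3 ⇒ step 4: AAAAAAAA ⇒ CB·CB·CB·CB·CB·CB·CB·CB
    A ↦ CB
  step 2 ⇒ step 3: CBCBCBCB ⇒ A·A·A·A·A·A·A·A
    B ↦ A
  step 2 ⇒ step 3: CBCBCBCB ⇒ A·A·A·A·A·A·A·A
    C ↦ A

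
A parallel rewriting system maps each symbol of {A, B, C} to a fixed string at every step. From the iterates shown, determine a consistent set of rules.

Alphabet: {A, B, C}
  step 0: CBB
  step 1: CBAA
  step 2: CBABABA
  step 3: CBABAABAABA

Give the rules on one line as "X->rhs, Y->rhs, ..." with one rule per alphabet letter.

A->BA, B->A, C->CB

  step 2 ⇒ step 3: CBABABA ⇒ CB·A·BA·A·BA·A·BA
    A ↦ BA
    B ↦ A
    C ↦ CB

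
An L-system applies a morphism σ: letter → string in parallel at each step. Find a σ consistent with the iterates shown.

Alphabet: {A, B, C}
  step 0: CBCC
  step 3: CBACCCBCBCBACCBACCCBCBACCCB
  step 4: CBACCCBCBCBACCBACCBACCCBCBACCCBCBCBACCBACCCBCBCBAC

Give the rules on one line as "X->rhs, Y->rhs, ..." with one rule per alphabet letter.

  step 3 ⇒ step 4: CBACCCBCBCBACCBACCCBCBACCCB ⇒ CB·AC·C·CB·CB·CB·AC·CB·AC·CB·AC·C·CB·CB·AC·C·CB·CB·CB·AC·CB·AC·C·CB·CB·CB·AC
    A ↦ C
    B ↦ AC
    C ↦ CB

A->C, B->AC, C->CB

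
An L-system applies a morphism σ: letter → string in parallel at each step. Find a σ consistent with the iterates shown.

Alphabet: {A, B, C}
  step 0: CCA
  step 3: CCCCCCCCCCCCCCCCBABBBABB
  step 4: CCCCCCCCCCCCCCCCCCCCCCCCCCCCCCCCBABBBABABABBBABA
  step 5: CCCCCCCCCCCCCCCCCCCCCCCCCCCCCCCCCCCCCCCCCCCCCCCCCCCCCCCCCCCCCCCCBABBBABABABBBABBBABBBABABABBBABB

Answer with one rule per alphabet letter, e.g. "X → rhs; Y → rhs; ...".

A->BB, B->BA, C->CC

  step 4 ⇒ step 5: CCCCCCCCCCCCCCCCCCCCCCCCCCCCCCCCBABBBABABABBBABA ⇒ CC·CC·CC·CC·CC·CC·CC·CC·CC·CC·CC·CC·CC·CC·CC·CC·CC·CC·CC·CC·CC·CC·CC·CC·CC·CC·CC·CC·CC·CC·CC·CC·BA·BB·BA·BA·BA·BB·BA·BB·BA·BB·BA·BA·BA·BB·BA·BB
    A ↦ BB
    B ↦ BA
    C ↦ CC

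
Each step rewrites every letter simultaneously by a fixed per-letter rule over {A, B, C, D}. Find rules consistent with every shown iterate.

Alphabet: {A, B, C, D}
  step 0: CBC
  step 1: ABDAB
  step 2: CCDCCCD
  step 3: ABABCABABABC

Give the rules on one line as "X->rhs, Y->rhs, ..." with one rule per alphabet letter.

A->CC, B->D, C->AB, D->C

  step 2 ⇒ step 3: CCDCCCD ⇒ AB·AB·C·AB·AB·AB·C
    C ↦ AB
    D ↦ C
  step 1 ⇒ step 2: ABDAB ⇒ CC·D·C·CC·D
    A ↦ CC
  step 0 ⇒ step 1: CBC ⇒ AB·D·AB
    B ↦ D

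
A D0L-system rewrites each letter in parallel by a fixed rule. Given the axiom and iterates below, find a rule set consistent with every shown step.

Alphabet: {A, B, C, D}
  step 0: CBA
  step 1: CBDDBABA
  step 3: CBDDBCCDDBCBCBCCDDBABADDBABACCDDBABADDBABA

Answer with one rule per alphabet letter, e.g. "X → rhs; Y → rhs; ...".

  step 0 ⇒ step 1: CBA ⇒ CB·DDB·ABA
    A ↦ ABA
    B ↦ DDB
    C ↦ CB
    D ↦ C  (constrained at step 1)

A->ABA, B->DDB, C->CB, D->C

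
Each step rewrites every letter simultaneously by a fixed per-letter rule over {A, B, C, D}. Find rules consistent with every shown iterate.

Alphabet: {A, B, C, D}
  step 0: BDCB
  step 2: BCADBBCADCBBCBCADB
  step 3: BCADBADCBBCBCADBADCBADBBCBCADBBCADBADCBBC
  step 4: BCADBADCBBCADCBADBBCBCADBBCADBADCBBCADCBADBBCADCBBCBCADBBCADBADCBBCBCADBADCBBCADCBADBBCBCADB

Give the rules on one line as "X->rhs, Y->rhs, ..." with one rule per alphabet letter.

  step 3 ⇒ step 4: BCADBADCBBCBCADBADCBADBBCBCADBBCADBADCBBC ⇒ BC·ADB·ADC·B·BC·ADC·B·ADB·BC·BC·ADB·BC·ADB·ADC·B·BC·ADC·B·ADB·BC·ADC·B·BC·BC·ADB·BC·ADB·ADC·B·BC·BC·ADB·ADC·B·BC·ADC·B·ADB·BC·BC·ADB
    A ↦ ADC
    B ↦ BC
    C ↦ ADB
    D ↦ B

A->ADC, B->BC, C->ADB, D->B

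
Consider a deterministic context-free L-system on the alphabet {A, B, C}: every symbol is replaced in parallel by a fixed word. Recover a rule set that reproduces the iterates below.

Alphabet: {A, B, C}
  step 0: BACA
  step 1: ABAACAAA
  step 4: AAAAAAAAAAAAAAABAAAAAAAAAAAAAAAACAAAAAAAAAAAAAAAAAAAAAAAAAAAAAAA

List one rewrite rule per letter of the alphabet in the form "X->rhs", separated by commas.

  step 0 ⇒ step 1: BACA ⇒ AB·AA·CA·AA
    A ↦ AA
    B ↦ AB
    C ↦ CA

A->AA, B->AB, C->CA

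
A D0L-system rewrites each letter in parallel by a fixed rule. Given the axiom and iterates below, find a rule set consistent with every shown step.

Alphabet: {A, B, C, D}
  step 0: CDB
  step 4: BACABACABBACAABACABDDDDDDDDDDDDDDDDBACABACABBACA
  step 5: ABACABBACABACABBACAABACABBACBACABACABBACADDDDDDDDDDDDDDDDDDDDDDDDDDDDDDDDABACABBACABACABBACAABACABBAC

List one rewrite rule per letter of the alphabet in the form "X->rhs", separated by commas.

  step 4 ⇒ step 5: BACABACABBACAABACABDDDDDDDDDDDDDDDDBACABACABBACA ⇒ A·BAC·AB·BAC·A·BAC·AB·BAC·A·A·BAC·AB·BAC·BAC·A·BAC·AB·BAC·A·DD·DD·DD·DD·DD·DD·DD·DD·DD·DD·DD·DD·DD·DD·DD·DD·A·BAC·AB·BAC·A·BAC·AB·BAC·A·A·BAC·AB·BAC
    A ↦ BAC
    B ↦ A
    C ↦ AB
    D ↦ DD

A->BAC, B->A, C->AB, D->DD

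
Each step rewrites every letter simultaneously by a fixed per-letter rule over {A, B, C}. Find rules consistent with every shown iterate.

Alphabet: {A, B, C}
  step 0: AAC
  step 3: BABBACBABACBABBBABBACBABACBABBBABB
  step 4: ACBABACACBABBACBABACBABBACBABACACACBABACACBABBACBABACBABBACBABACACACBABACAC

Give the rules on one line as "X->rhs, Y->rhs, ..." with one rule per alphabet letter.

A->BAB, B->AC, C->B

  step 3 ⇒ step 4: BABBACBABACBABBBABBACBABACBABBBABB ⇒ AC·BAB·AC·AC·BAB·B·AC·BAB·AC·BAB·B·AC·BAB·AC·AC·AC·BAB·AC·AC·BAB·B·AC·BAB·AC·BAB·B·AC·BAB·AC·AC·AC·BAB·AC·AC
    A ↦ BAB
    B ↦ AC
    C ↦ B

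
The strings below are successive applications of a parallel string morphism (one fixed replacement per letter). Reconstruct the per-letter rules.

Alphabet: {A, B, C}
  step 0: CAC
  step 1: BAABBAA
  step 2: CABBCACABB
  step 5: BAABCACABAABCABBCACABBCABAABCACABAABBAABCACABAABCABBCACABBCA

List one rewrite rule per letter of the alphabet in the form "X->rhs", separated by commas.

  step 1 ⇒ step 2: BAABBAA ⇒ CA·B·B·CA·CA·B·B
    A ↦ B
    B ↦ CA
  step 0 ⇒ step 1: CAC ⇒ BAA·B·BAA
    C ↦ BAA

A->B, B->CA, C->BAA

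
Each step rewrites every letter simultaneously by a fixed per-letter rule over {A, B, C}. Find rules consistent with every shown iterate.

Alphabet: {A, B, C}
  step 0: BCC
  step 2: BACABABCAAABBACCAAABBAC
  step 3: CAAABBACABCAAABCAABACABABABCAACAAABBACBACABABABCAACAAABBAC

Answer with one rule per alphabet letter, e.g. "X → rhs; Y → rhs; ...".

  step 2 ⇒ step 3: BACABABCAAABBACCAAABBAC ⇒ CAA·AB·BAC·AB·CAA·AB·CAA·BAC·AB·AB·AB·CAA·CAA·AB·BAC·BAC·AB·AB·AB·CAA·CAA·AB·BAC
    A ↦ AB
    B ↦ CAA
    C ↦ BAC

A->AB, B->CAA, C->BAC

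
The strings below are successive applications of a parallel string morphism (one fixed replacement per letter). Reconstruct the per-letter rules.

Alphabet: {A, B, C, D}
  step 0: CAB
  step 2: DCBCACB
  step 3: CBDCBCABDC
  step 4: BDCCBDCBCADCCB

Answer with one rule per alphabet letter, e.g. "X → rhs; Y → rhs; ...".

A->CA, B->DC, C->B, D->C

  step 3 ⇒ step 4: CBDCBCABDC ⇒ B·DC·C·B·DC·B·CA·DC·C·B
    A ↦ CA
    B ↦ DC
    C ↦ B
    D ↦ C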